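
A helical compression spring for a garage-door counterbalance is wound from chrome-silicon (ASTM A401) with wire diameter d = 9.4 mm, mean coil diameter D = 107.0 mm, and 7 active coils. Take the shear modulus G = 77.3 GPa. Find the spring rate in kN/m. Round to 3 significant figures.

8.80 kN/m

k = Gd⁴/(8D³N_a) = (77.3×10³ × 9.4⁴) / (8 × 107.0³ × 7)
  = 6.03519e+08 / 6.86024e+07 = 8.7973 N/mm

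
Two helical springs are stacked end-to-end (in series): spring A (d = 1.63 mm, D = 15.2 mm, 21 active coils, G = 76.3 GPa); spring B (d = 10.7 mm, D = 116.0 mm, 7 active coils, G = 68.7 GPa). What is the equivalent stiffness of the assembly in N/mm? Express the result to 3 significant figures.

0.839 N/mm

k_A = Gd⁴/(8D³N_a) = (76.3×10³)(1.63⁴)/(8·15.2³·21) = 0.91292 N/mm
k_B = Gd⁴/(8D³N_a) = (68.7×10³)(10.7⁴)/(8·116.0³·7) = 10.302 N/mm
Series: 1/k_eq = 1/0.91292 + 1/10.302 = 1.1924; k_eq = 0.83861 N/mm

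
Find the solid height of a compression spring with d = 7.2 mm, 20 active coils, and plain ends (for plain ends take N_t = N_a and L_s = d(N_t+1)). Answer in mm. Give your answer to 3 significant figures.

plain ends: N_t = N_a = 20
L_s = d·(N_t+1) = 7.2 × 21 = 151.2 mm

151 mm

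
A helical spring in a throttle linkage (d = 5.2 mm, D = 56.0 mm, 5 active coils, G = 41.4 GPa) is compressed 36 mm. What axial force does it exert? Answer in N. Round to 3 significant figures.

k = Gd⁴/(8D³N_a) = (41.4×10³)(5.2⁴)/(8·56.0³·5) = 4.3091 N/mm
F = k·δ = 4.3091 × 36 = 155.13 N

155 N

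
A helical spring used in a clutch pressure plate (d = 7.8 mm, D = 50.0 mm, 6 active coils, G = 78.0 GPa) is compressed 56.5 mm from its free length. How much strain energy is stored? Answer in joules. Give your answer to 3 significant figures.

k = Gd⁴/(8D³N_a) = (78.0×10³)(7.8⁴)/(8·50.0³·6) = 48.12 N/mm
U = ½kδ² = 0.5 × 48.12 × 56.5² = 76805 N·mm = 76.805 J

76.8 J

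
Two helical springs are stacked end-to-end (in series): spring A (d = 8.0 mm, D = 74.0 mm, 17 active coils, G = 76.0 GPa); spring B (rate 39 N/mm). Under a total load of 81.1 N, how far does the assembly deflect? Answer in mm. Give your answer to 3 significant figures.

16.4 mm

k_A = Gd⁴/(8D³N_a) = (76.0×10³)(8.0⁴)/(8·74.0³·17) = 5.6486 N/mm
Series: 1/k_eq = 1/5.6486 + 1/39 = 0.20268; k_eq = 4.934 N/mm
δ = F/k_eq = 81.1/4.934 = 16.437 mm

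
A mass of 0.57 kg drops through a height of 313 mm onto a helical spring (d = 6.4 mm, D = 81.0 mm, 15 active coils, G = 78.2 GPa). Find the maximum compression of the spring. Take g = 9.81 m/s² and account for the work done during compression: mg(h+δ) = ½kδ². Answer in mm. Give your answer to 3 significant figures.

44.1 mm

k = Gd⁴/(8D³N_a) = (78.2×10³)(6.4⁴)/(8·81.0³·15) = 2.0573 N/mm
W = mg = 0.57 × 9.81 = 5.5917 N
½kδ² − Wδ − Wh = 0 → δ = (W + √(W² + 2kWh))/k
δ = (5.5917 + √(31.267 + 7201.26))/2.0573 = (5.5917 + 85.044)/2.0573 = 44.057 mm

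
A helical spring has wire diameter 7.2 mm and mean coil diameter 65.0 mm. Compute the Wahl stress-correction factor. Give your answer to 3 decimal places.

C = D/d = 65.0/7.2 = 9.0278
K_W = (4C−1)/(4C−4) + 0.615/C = 35.111/32.111 + 0.0681 = 1.1615

1.162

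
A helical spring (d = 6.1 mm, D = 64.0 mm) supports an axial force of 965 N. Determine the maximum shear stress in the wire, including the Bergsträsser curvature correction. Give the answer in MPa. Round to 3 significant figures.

Spring index C = D/d = 64.0/6.1 = 10.4918
K_B = (4C+2)/(4C−3) = 43.967/38.967 = 1.1283
τ₀ = 8FD/(πd³) = 8·965·64.0/(π·6.1³) = 494080/713.08 = 692.88 MPa
τ_max = K·τ₀ = 1.1283 × 692.88 = 781.79 MPa

782 MPa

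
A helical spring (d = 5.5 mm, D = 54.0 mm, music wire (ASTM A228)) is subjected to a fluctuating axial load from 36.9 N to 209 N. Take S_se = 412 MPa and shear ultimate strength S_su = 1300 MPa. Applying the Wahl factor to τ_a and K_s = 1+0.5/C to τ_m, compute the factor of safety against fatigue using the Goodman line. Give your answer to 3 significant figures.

3.57

C = D/d = 54.0/5.5 = 9.8182; K_W = (4C−1)/(4C−4)+0.615/C = 1.1477; K_s = 1+0.5/C = 1.0509
F_a = (F_max−F_min)/2 = 86.05 N; F_m = (F_max+F_min)/2 = 122.95 N
τ_a = K_W·8F_aD/(πd³) = 1.1477 × 71.121 = 81.625 MPa
τ_m = K_s·8F_mD/(πd³) = 1.0509 × 101.62 = 106.79 MPa
Goodman: 1/n_f = τ_a/S_se + τ_m/S_su = 81.625/412 + 106.79/1300 = 0.19812 + 0.08215 = 0.28027
n_f = 1/0.28027 = 3.568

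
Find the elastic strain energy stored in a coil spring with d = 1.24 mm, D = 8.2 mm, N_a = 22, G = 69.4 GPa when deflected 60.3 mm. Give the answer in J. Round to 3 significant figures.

k = Gd⁴/(8D³N_a) = (69.4×10³)(1.24⁴)/(8·8.2³·22) = 1.6908 N/mm
U = ½kδ² = 0.5 × 1.6908 × 60.3² = 3073.9 N·mm = 3.0739 J

3.07 J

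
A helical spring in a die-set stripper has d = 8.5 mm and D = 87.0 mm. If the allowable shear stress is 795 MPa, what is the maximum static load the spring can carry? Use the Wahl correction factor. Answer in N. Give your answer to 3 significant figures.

C = D/d = 87.0/8.5 = 10.2353
K_W = (4C−1)/(4C−4) + 0.615/C = 39.941/36.941 + 0.0601 = 1.1413
τ_max = K·8FD/(πd³) → F_max = τ_allow·πd³/(8DK)
F_max = 795·π·8.5³/(8·87.0·1.1413) = 1.5338e+06/794.34 = 1930.9 N

1930 N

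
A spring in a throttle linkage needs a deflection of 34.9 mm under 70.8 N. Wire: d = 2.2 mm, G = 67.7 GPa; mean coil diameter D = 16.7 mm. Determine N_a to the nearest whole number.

Required rate k = F/δ = 70.8/34.9 = 2.0287 N/mm
N_a = Gd⁴/(8D³k) = (67.7×10³ × 2.2⁴)/(8 × 16.7³ × 2.0287)
    = 1.58591e+06 / 75587 = 20.98 → 21 coils

21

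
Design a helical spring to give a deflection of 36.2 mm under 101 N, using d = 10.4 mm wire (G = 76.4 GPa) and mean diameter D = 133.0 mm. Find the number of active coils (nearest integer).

Required rate k = F/δ = 101/36.2 = 2.7901 N/mm
N_a = Gd⁴/(8D³k) = (76.4×10³ × 10.4⁴)/(8 × 133.0³ × 2.7901)
    = 8.93772e+08 / 5.25119e+07 = 17.02 → 17 coils

17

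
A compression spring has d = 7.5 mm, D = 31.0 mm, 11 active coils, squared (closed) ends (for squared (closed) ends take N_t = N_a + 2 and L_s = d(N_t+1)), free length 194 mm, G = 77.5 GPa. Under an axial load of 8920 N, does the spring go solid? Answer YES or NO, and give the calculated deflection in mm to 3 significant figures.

k = Gd⁴/(8D³N_a) = (77.5×10³)(7.5⁴)/(8·31.0³·11) = 93.536 N/mm
N_t = 13; L_s = 7.5·14 = 105 mm; δ_solid = L₀ − L_s = 194 − 105 = 89 mm
δ = F/k = 8920/93.536 = 95.364 mm
δ ≥ δ_solid → spring goes solid

YES, δ = 95.4 mm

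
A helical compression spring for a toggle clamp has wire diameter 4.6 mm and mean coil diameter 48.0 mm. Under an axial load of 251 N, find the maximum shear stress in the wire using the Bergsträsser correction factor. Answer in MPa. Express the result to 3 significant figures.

Spring index C = D/d = 48.0/4.6 = 10.4348
K_B = (4C+2)/(4C−3) = 43.739/38.739 = 1.1291
τ₀ = 8FD/(πd³) = 8·251·48.0/(π·4.6³) = 96384/305.79 = 315.2 MPa
τ_max = K·τ₀ = 1.1291 × 315.2 = 355.88 MPa

356 MPa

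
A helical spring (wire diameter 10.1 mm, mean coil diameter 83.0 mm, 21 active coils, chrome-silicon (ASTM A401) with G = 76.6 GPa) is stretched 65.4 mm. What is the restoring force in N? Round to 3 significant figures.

k = Gd⁴/(8D³N_a) = (76.6×10³)(10.1⁴)/(8·83.0³·21) = 8.2979 N/mm
F = k·δ = 8.2979 × 65.4 = 542.69 N

543 N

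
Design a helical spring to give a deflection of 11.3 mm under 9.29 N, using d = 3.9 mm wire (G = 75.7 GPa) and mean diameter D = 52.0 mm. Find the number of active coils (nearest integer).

19

Required rate k = F/δ = 9.29/11.3 = 0.82212 N/mm
N_a = Gd⁴/(8D³k) = (75.7×10³ × 3.9⁴)/(8 × 52.0³ × 0.82212)
    = 1.75127e+07 / 924778 = 18.94 → 19 coils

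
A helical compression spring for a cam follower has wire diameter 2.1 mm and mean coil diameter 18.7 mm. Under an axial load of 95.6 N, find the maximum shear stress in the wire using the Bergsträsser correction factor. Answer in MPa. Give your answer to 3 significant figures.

Spring index C = D/d = 18.7/2.1 = 8.9048
K_B = (4C+2)/(4C−3) = 37.619/32.619 = 1.1533
τ₀ = 8FD/(πd³) = 8·95.6·18.7/(π·2.1³) = 14301.8/29.094 = 491.57 MPa
τ_max = K·τ₀ = 1.1533 × 491.57 = 566.92 MPa

567 MPa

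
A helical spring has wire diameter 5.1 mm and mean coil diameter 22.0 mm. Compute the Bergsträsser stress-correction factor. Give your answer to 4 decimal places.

1.3508

C = D/d = 22.0/5.1 = 4.3137
K_B = (4C+2)/(4C−3) = 19.255/14.255 = 1.3508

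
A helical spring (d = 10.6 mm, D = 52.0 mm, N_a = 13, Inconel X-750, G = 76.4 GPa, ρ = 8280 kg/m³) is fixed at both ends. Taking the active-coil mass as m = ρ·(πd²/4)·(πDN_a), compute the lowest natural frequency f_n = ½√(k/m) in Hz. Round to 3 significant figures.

103 Hz

k = Gd⁴/(8D³N_a) = (76.4×10³)(10.6⁴)/(8·52.0³·13) = 65.959 N/mm = 65959 N/m
Wire length L = πDN_a = π·52.0·13 = 2123.7 mm
m = ρ·(πd²/4)·L = 8280 × 88.247×10⁻⁶ m² × 2.1237 m = 1.5518 kg
f_n = ½√(k/m) = 0.5·√(65959/1.5518) = 0.5·√(42505) = 103.08 Hz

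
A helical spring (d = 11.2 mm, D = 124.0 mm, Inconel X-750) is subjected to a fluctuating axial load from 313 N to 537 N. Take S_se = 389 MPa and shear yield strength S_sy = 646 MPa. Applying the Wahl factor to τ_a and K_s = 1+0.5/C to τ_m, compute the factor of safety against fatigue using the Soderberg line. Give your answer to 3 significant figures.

C = D/d = 124.0/11.2 = 11.0714; K_W = (4C−1)/(4C−4)+0.615/C = 1.1300; K_s = 1+0.5/C = 1.0452
F_a = (F_max−F_min)/2 = 112 N; F_m = (F_max+F_min)/2 = 425 N
τ_a = K_W·8F_aD/(πd³) = 1.1300 × 25.172 = 28.445 MPa
τ_m = K_s·8F_mD/(πd³) = 1.0452 × 95.521 = 99.834 MPa
Soderberg: 1/n_f = τ_a/S_se + τ_m/S_sy = 28.445/389 + 99.834/646 = 0.07312 + 0.15454 = 0.22767
n_f = 1/0.22767 = 4.392

4.39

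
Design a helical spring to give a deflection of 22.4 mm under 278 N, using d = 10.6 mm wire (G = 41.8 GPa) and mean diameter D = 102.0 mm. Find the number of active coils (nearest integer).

5

Required rate k = F/δ = 278/22.4 = 12.411 N/mm
N_a = Gd⁴/(8D³k) = (41.8×10³ × 10.6⁴)/(8 × 102.0³ × 12.411)
    = 5.27715e+08 / 1.05363e+08 = 5.009 → 5 coils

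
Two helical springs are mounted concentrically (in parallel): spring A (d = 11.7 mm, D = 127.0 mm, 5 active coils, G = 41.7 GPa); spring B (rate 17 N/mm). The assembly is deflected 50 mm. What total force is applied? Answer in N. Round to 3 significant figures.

1330 N

k_A = Gd⁴/(8D³N_a) = (41.7×10³)(11.7⁴)/(8·127.0³·5) = 9.5369 N/mm
Parallel: k_eq = 9.5369 + 17 = 26.537 N/mm
F = k_eq·δ = 26.537·50 = 1326.8 N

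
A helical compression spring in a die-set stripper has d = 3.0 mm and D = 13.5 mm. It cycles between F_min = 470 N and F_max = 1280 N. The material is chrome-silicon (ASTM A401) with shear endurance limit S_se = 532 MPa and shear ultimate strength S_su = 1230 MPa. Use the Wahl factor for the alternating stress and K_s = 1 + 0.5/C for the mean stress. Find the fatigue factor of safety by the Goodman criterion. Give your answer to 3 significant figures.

C = D/d = 13.5/3.0 = 4.5000; K_W = (4C−1)/(4C−4)+0.615/C = 1.3510; K_s = 1+0.5/C = 1.1111
F_a = (F_max−F_min)/2 = 405 N; F_m = (F_max+F_min)/2 = 875 N
τ_a = K_W·8F_aD/(πd³) = 1.3510 × 515.66 = 696.63 MPa
τ_m = K_s·8F_mD/(πd³) = 1.1111 × 1114.1 = 1237.9 MPa
Goodman: 1/n_f = τ_a/S_se + τ_m/S_su = 696.63/532 + 1237.9/1230 = 1.30946 + 1.00640 = 2.3159
n_f = 1/2.3159 = 0.4318

0.432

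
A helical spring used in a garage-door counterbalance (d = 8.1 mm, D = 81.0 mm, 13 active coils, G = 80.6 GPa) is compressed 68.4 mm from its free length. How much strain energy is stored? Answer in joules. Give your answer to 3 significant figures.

k = Gd⁴/(8D³N_a) = (80.6×10³)(8.1⁴)/(8·81.0³·13) = 6.2775 N/mm
U = ½kδ² = 0.5 × 6.2775 × 68.4² = 14685 N·mm = 14.685 J

14.7 J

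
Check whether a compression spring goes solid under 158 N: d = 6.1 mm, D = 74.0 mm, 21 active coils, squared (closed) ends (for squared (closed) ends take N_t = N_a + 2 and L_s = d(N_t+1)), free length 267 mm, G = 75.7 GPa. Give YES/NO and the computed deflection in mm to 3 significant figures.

NO, δ = 103 mm

k = Gd⁴/(8D³N_a) = (75.7×10³)(6.1⁴)/(8·74.0³·21) = 1.5396 N/mm
N_t = 23; L_s = 6.1·24 = 146.4 mm; δ_solid = L₀ − L_s = 267 − 146.4 = 120.6 mm
δ = F/k = 158/1.5396 = 102.62 mm
δ < δ_solid → spring does not go solid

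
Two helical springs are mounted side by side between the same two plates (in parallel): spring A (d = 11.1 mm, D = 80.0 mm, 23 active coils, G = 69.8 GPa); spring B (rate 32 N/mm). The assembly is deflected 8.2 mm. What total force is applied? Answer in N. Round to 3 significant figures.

355 N

k_A = Gd⁴/(8D³N_a) = (69.8×10³)(11.1⁴)/(8·80.0³·23) = 11.248 N/mm
Parallel: k_eq = 11.248 + 32 = 43.248 N/mm
F = k_eq·δ = 43.248·8.2 = 354.63 N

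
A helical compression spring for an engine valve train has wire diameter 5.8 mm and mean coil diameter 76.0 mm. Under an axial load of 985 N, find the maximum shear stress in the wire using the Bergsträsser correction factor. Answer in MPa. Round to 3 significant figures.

1080 MPa

Spring index C = D/d = 76.0/5.8 = 13.1034
K_B = (4C+2)/(4C−3) = 54.414/49.414 = 1.1012
τ₀ = 8FD/(πd³) = 8·985·76.0/(π·5.8³) = 598880/612.96 = 977.03 MPa
τ_max = K·τ₀ = 1.1012 × 977.03 = 1075.9 MPa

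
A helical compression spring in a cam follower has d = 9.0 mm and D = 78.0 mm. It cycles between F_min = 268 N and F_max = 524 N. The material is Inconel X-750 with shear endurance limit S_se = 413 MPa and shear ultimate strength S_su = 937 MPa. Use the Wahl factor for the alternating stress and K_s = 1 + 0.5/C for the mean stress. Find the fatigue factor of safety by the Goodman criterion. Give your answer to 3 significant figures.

4.54

C = D/d = 78.0/9.0 = 8.6667; K_W = (4C−1)/(4C−4)+0.615/C = 1.1688; K_s = 1+0.5/C = 1.0577
F_a = (F_max−F_min)/2 = 128 N; F_m = (F_max+F_min)/2 = 396 N
τ_a = K_W·8F_aD/(πd³) = 1.1688 × 34.875 = 40.762 MPa
τ_m = K_s·8F_mD/(πd³) = 1.0577 × 107.9 = 114.12 MPa
Goodman: 1/n_f = τ_a/S_se + τ_m/S_su = 40.762/413 + 114.12/937 = 0.09870 + 0.12179 = 0.22049
n_f = 1/0.22049 = 4.535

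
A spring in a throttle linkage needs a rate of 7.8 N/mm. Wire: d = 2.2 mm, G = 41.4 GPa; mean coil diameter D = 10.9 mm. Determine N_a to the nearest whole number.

N_a = Gd⁴/(8D³k) = (41.4×10³ × 2.2⁴)/(8 × 10.9³ × 7.8)
    = 969820 / 80809.8 = 12 → 12 coils

12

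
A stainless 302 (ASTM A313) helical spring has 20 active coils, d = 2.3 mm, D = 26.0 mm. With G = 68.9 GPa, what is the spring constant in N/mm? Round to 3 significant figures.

0.686 N/mm

k = Gd⁴/(8D³N_a) = (68.9×10³ × 2.3⁴) / (8 × 26.0³ × 20)
  = 1.9281e+06 / 2.81216e+06 = 0.68563 N/mm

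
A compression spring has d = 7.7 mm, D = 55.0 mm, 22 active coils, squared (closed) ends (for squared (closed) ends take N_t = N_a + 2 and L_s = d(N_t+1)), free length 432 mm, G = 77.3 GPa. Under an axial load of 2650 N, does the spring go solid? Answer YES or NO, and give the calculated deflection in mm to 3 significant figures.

k = Gd⁴/(8D³N_a) = (77.3×10³)(7.7⁴)/(8·55.0³·22) = 9.2799 N/mm
N_t = 24; L_s = 7.7·25 = 192.5 mm; δ_solid = L₀ − L_s = 432 − 192.5 = 239.5 mm
δ = F/k = 2650/9.2799 = 285.56 mm
δ ≥ δ_solid → spring goes solid

YES, δ = 286 mm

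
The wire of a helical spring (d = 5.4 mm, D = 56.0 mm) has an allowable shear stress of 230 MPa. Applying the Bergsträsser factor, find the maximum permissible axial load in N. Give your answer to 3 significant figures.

C = D/d = 56.0/5.4 = 10.3704
K_B = (4C+2)/(4C−3) = 43.481/38.481 = 1.1299
τ_max = K·8FD/(πd³) → F_max = τ_allow·πd³/(8DK)
F_max = 230·π·5.4³/(8·56.0·1.1299) = 1.1378e+05/506.21 = 224.76 N

225 N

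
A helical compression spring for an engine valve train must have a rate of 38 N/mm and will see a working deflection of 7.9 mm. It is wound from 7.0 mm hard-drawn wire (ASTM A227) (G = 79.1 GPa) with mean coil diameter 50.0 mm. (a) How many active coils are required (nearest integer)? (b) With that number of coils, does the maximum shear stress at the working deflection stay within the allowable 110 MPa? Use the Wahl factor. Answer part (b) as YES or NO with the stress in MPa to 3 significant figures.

(a) 5 coils; (b) NO, τ_max = 135 MPa

N_a = Gd⁴/(8D³k) = (79.1×10³)(7.0⁴)/(8·50.0³·38) = 4.998 → N_a = 5
Actual rate k = Gd⁴/(8D³·5) = 37.984 N/mm
Working load F = kδ = 37.984·7.9 = 300.07 N
C = 50.0/7.0 = 7.1429; K_W = (4C−1)/(4C−4)+0.615/C = 1.2082
τ_max = K_W·8FD/(πd³) = 1.2082·111.39 = 134.58 MPa
τ_max > 110 MPa → exceeds allowable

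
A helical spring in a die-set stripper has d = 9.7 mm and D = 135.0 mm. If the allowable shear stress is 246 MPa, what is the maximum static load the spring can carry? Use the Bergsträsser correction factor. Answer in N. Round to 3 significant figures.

596 N

C = D/d = 135.0/9.7 = 13.9175
K_B = (4C+2)/(4C−3) = 57.670/52.670 = 1.0949
τ_max = K·8FD/(πd³) → F_max = τ_allow·πd³/(8DK)
F_max = 246·π·9.7³/(8·135.0·1.0949) = 7.0534e+05/1182.5 = 596.47 N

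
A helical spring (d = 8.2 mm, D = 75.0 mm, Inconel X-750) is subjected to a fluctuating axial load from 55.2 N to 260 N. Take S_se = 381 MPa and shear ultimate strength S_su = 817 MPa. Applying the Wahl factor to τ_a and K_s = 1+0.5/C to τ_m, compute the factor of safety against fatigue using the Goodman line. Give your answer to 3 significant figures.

5.61

C = D/d = 75.0/8.2 = 9.1463; K_W = (4C−1)/(4C−4)+0.615/C = 1.1593; K_s = 1+0.5/C = 1.0547
F_a = (F_max−F_min)/2 = 102.4 N; F_m = (F_max+F_min)/2 = 157.6 N
τ_a = K_W·8F_aD/(πd³) = 1.1593 × 35.47 = 41.12 MPa
τ_m = K_s·8F_mD/(πd³) = 1.0547 × 54.59 = 57.575 MPa
Goodman: 1/n_f = τ_a/S_se + τ_m/S_su = 41.12/381 + 57.575/817 = 0.10793 + 0.07047 = 0.1784
n_f = 1/0.1784 = 5.605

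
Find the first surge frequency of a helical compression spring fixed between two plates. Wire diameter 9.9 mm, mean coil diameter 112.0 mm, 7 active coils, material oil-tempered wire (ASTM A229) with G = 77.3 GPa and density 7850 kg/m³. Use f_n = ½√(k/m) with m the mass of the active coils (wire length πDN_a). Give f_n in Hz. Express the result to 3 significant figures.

k = Gd⁴/(8D³N_a) = (77.3×10³)(9.9⁴)/(8·112.0³·7) = 9.438 N/mm = 9438 N/m
Wire length L = πDN_a = π·112.0·7 = 2463 mm
m = ρ·(πd²/4)·L = 7850 × 76.977×10⁻⁶ m² × 2.463 m = 1.4883 kg
f_n = ½√(k/m) = 0.5·√(9438/1.4883) = 0.5·√(6341.4) = 39.816 Hz

39.8 Hz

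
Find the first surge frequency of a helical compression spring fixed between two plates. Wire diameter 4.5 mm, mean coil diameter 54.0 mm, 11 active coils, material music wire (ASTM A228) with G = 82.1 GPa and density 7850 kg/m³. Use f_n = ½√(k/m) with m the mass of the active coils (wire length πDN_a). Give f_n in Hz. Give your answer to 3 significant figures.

k = Gd⁴/(8D³N_a) = (82.1×10³)(4.5⁴)/(8·54.0³·11) = 2.4296 N/mm = 2429.6 N/m
Wire length L = πDN_a = π·54.0·11 = 1866.1 mm
m = ρ·(πd²/4)·L = 7850 × 15.904×10⁻⁶ m² × 1.8661 m = 0.23298 kg
f_n = ½√(k/m) = 0.5·√(2429.6/0.23298) = 0.5·√(10428) = 51.059 Hz

51.1 Hz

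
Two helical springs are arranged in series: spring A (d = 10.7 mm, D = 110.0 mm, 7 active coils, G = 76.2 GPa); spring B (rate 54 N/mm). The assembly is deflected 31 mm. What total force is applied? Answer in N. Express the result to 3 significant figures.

333 N

k_A = Gd⁴/(8D³N_a) = (76.2×10³)(10.7⁴)/(8·110.0³·7) = 13.401 N/mm
Series: 1/k_eq = 1/13.401 + 1/54 = 0.093142; k_eq = 10.736 N/mm
F = k_eq·δ = 10.736·31 = 332.82 N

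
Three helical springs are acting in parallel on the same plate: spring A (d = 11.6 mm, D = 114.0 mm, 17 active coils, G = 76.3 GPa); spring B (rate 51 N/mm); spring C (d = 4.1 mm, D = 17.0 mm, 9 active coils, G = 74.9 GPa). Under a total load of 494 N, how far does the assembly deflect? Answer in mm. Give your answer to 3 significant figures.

k_A = Gd⁴/(8D³N_a) = (76.3×10³)(11.6⁴)/(8·114.0³·17) = 6.8565 N/mm
k_C = Gd⁴/(8D³N_a) = (74.9×10³)(4.1⁴)/(8·17.0³·9) = 59.833 N/mm
Parallel: k_eq = 6.8565 + 51 + 59.833 = 117.69 N/mm
δ = F/k_eq = 494/117.69 = 4.1975 mm

4.20 mm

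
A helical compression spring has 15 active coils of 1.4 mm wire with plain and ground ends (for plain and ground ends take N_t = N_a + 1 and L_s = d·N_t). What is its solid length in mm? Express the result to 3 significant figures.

plain and ground ends: N_t = N_a + 1 = 15 + 1 = 16
L_s = d·N_t = 1.4 × 16 = 22.4 mm

22.4 mm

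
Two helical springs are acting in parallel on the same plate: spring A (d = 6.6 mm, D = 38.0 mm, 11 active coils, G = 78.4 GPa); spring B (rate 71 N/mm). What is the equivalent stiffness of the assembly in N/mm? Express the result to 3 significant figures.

102 N/mm

k_A = Gd⁴/(8D³N_a) = (78.4×10³)(6.6⁴)/(8·38.0³·11) = 30.808 N/mm
Parallel: k_eq = 30.808 + 71 = 101.81 N/mm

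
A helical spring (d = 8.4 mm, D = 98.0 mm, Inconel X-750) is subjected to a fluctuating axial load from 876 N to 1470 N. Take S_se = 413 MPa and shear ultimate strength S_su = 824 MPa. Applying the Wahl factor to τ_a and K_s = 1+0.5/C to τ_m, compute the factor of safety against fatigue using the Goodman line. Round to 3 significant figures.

1.04

C = D/d = 98.0/8.4 = 11.6667; K_W = (4C−1)/(4C−4)+0.615/C = 1.1230; K_s = 1+0.5/C = 1.0429
F_a = (F_max−F_min)/2 = 297 N; F_m = (F_max+F_min)/2 = 1173 N
τ_a = K_W·8F_aD/(πd³) = 1.1230 × 125.05 = 140.43 MPa
τ_m = K_s·8F_mD/(πd³) = 1.0429 × 493.89 = 515.05 MPa
Goodman: 1/n_f = τ_a/S_se + τ_m/S_su = 140.43/413 + 515.05/824 = 0.34004 + 0.62506 = 0.9651
n_f = 1/0.9651 = 1.036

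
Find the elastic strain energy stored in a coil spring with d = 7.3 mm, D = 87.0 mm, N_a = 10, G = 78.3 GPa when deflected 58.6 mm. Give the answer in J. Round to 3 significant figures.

k = Gd⁴/(8D³N_a) = (78.3×10³)(7.3⁴)/(8·87.0³·10) = 4.2209 N/mm
U = ½kδ² = 0.5 × 4.2209 × 58.6² = 7247.2 N·mm = 7.2472 J

7.25 J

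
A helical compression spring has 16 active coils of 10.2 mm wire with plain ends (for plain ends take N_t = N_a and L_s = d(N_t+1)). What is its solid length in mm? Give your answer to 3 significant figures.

173 mm

plain ends: N_t = N_a = 16
L_s = d·(N_t+1) = 10.2 × 17 = 173.4 mm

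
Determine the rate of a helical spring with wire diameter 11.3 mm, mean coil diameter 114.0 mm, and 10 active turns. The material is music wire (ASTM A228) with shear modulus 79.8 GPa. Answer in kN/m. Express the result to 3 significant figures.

11.0 kN/m

k = Gd⁴/(8D³N_a) = (79.8×10³ × 11.3⁴) / (8 × 114.0³ × 10)
  = 1.30112e+09 / 1.18524e+08 = 10.978 N/mm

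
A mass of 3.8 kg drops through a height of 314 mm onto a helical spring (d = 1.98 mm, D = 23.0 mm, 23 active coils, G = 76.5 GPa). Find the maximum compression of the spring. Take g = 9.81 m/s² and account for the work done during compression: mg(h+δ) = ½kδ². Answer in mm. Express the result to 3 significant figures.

k = Gd⁴/(8D³N_a) = (76.5×10³)(1.98⁴)/(8·23.0³·23) = 0.5252 N/mm
W = mg = 3.8 × 9.81 = 37.278 N
½kδ² − Wδ − Wh = 0 → δ = (W + √(W² + 2kWh))/k
δ = (37.278 + √(1389.6 + 12295.1))/0.5252 = (37.278 + 116.98)/0.5252 = 293.72 mm

294 mm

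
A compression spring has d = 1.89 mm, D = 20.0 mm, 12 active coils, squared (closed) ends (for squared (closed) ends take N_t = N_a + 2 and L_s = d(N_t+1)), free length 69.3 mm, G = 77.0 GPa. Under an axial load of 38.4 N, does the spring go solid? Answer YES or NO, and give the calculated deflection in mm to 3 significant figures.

k = Gd⁴/(8D³N_a) = (77.0×10³)(1.89⁴)/(8·20.0³·12) = 1.2793 N/mm
N_t = 14; L_s = 1.89·15 = 28.35 mm; δ_solid = L₀ − L_s = 69.3 − 28.35 = 40.95 mm
δ = F/k = 38.4/1.2793 = 30.016 mm
δ < δ_solid → spring does not go solid

NO, δ = 30.0 mm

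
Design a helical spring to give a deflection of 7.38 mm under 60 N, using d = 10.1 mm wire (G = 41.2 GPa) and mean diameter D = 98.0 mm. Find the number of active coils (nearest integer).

7

Required rate k = F/δ = 60/7.38 = 8.1301 N/mm
N_a = Gd⁴/(8D³k) = (41.2×10³ × 10.1⁴)/(8 × 98.0³ × 8.1301)
    = 4.28729e+08 / 6.12157e+07 = 7.004 → 7 coils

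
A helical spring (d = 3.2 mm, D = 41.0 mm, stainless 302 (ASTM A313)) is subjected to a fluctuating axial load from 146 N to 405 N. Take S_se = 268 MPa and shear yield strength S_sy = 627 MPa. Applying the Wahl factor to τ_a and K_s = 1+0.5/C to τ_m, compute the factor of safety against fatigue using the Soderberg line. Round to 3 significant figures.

0.316

C = D/d = 41.0/3.2 = 12.8125; K_W = (4C−1)/(4C−4)+0.615/C = 1.1115; K_s = 1+0.5/C = 1.0390
F_a = (F_max−F_min)/2 = 129.5 N; F_m = (F_max+F_min)/2 = 275.5 N
τ_a = K_W·8F_aD/(πd³) = 1.1115 × 412.61 = 458.62 MPa
τ_m = K_s·8F_mD/(πd³) = 1.0390 × 877.8 = 912.06 MPa
Soderberg: 1/n_f = τ_a/S_se + τ_m/S_sy = 458.62/268 + 912.06/627 = 1.71126 + 1.45463 = 3.1659
n_f = 1/3.1659 = 0.3159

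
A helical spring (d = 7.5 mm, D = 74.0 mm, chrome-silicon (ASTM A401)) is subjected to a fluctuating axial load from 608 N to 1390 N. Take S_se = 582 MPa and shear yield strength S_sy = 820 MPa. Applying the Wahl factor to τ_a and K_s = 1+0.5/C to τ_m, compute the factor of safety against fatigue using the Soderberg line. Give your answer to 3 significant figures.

1.09

C = D/d = 74.0/7.5 = 9.8667; K_W = (4C−1)/(4C−4)+0.615/C = 1.1469; K_s = 1+0.5/C = 1.0507
F_a = (F_max−F_min)/2 = 391 N; F_m = (F_max+F_min)/2 = 999 N
τ_a = K_W·8F_aD/(πd³) = 1.1469 × 174.65 = 200.31 MPa
τ_m = K_s·8F_mD/(πd³) = 1.0507 × 446.22 = 468.84 MPa
Soderberg: 1/n_f = τ_a/S_se + τ_m/S_sy = 200.31/582 + 468.84/820 = 0.34417 + 0.57175 = 0.91592
n_f = 1/0.91592 = 1.092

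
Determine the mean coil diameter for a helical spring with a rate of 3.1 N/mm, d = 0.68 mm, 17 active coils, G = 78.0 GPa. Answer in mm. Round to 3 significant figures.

D = (Gd⁴/(8N_a·k))^(1/3) = (78.0×10³·0.68⁴/(8·17·3.1))^(1/3)
  = (39.5576)^(1/3) = 3.4073 mm

3.41 mm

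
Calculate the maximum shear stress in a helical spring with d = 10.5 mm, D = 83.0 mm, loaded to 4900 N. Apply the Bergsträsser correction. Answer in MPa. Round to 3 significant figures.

1050 MPa

Spring index C = D/d = 83.0/10.5 = 7.9048
K_B = (4C+2)/(4C−3) = 33.619/28.619 = 1.1747
τ₀ = 8FD/(πd³) = 8·4900·83.0/(π·10.5³) = 3.2536e+06/3636.8 = 894.64 MPa
τ_max = K·τ₀ = 1.1747 × 894.64 = 1050.9 MPa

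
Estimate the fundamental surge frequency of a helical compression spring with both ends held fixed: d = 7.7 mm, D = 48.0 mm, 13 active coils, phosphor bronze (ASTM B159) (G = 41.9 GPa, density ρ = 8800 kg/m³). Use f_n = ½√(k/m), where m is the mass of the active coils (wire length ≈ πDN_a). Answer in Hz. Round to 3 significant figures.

63.1 Hz

k = Gd⁴/(8D³N_a) = (41.9×10³)(7.7⁴)/(8·48.0³·13) = 12.806 N/mm = 12806 N/m
Wire length L = πDN_a = π·48.0·13 = 1960.4 mm
m = ρ·(πd²/4)·L = 8800 × 46.566×10⁻⁶ m² × 1.9604 m = 0.80332 kg
f_n = ½√(k/m) = 0.5·√(12806/0.80332) = 0.5·√(15942) = 63.13 Hz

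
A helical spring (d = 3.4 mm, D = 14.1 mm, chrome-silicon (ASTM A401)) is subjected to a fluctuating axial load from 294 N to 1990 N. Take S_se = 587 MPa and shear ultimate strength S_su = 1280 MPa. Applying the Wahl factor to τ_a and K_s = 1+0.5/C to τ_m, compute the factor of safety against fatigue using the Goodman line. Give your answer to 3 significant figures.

0.365

C = D/d = 14.1/3.4 = 4.1471; K_W = (4C−1)/(4C−4)+0.615/C = 1.3866; K_s = 1+0.5/C = 1.1206
F_a = (F_max−F_min)/2 = 848 N; F_m = (F_max+F_min)/2 = 1142 N
τ_a = K_W·8F_aD/(πd³) = 1.3866 × 774.67 = 1074.2 MPa
τ_m = K_s·8F_mD/(πd³) = 1.1206 × 1043.3 = 1169 MPa
Goodman: 1/n_f = τ_a/S_se + τ_m/S_su = 1074.2/587 + 1169/1280 = 1.82994 + 0.91331 = 2.7432
n_f = 1/2.7432 = 0.3645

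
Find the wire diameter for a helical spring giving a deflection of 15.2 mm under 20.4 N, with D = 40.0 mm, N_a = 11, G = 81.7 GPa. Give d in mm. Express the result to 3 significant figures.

3.10 mm

Required rate k = F/δ = 20.4/15.2 = 1.3421 N/mm
d = (8D³N_a·k / G)^(1/4) = (8·40.0³·11·1.3421 / (81.7×10³))^0.25
  = (92.518)^0.25 = 3.1014 mm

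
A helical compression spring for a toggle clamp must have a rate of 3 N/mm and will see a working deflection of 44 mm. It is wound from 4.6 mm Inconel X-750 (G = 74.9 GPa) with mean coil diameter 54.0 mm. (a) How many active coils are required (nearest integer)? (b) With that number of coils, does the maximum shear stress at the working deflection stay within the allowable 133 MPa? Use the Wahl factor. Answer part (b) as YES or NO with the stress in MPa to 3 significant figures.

(a) 9 coils; (b) NO, τ_max = 206 MPa

N_a = Gd⁴/(8D³k) = (74.9×10³)(4.6⁴)/(8·54.0³·3) = 8.874 → N_a = 9
Actual rate k = Gd⁴/(8D³·9) = 2.958 N/mm
Working load F = kδ = 2.958·44 = 130.15 N
C = 54.0/4.6 = 11.7391; K_W = (4C−1)/(4C−4)+0.615/C = 1.1222
τ_max = K_W·8FD/(πd³) = 1.1222·183.87 = 206.34 MPa
τ_max > 133 MPa → exceeds allowable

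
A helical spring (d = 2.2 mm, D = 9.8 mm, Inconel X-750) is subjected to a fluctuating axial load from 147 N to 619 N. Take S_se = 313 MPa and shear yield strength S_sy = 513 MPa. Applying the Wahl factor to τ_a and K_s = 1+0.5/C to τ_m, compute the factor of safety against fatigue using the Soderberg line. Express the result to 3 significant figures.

0.230

C = D/d = 9.8/2.2 = 4.4545; K_W = (4C−1)/(4C−4)+0.615/C = 1.3552; K_s = 1+0.5/C = 1.1122
F_a = (F_max−F_min)/2 = 236 N; F_m = (F_max+F_min)/2 = 383 N
τ_a = K_W·8F_aD/(πd³) = 1.3552 × 553.11 = 749.55 MPa
τ_m = K_s·8F_mD/(πd³) = 1.1122 × 897.63 = 998.38 MPa
Soderberg: 1/n_f = τ_a/S_se + τ_m/S_sy = 749.55/313 + 998.38/513 = 2.39474 + 1.94617 = 4.3409
n_f = 1/4.3409 = 0.2304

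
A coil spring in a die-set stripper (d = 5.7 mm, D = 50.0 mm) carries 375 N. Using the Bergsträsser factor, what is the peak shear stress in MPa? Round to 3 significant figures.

Spring index C = D/d = 50.0/5.7 = 8.7719
K_B = (4C+2)/(4C−3) = 37.088/32.088 = 1.1558
τ₀ = 8FD/(πd³) = 8·375·50.0/(π·5.7³) = 150000/581.8 = 257.82 MPa
τ_max = K·τ₀ = 1.1558 × 257.82 = 297.99 MPa

298 MPa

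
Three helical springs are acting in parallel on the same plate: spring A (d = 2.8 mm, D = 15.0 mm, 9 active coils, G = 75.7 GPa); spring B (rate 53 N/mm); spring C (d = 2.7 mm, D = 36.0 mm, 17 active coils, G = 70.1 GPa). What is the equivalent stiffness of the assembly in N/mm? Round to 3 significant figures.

72.7 N/mm

k_A = Gd⁴/(8D³N_a) = (75.7×10³)(2.8⁴)/(8·15.0³·9) = 19.148 N/mm
k_C = Gd⁴/(8D³N_a) = (70.1×10³)(2.7⁴)/(8·36.0³·17) = 0.58712 N/mm
Parallel: k_eq = 19.148 + 53 + 0.58712 = 72.735 N/mm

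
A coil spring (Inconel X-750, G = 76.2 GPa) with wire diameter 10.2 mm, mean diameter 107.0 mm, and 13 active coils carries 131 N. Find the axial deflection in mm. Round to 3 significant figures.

20.2 mm

k = Gd⁴/(8D³N_a) = (76.2×10³)(10.2⁴)/(8·107.0³·13) = 6.474 N/mm
δ = F/k = 131 / 6.474 = 20.235 mm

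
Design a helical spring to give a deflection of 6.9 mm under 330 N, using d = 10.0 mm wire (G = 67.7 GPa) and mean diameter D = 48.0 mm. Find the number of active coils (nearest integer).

Required rate k = F/δ = 330/6.9 = 47.826 N/mm
N_a = Gd⁴/(8D³k) = (67.7×10³ × 10.0⁴)/(8 × 48.0³ × 47.826)
    = 6.77e+08 / 4.23135e+07 = 16 → 16 coils

16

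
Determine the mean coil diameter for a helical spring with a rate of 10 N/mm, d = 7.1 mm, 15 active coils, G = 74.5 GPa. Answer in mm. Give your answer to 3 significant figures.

54.0 mm

D = (Gd⁴/(8N_a·k))^(1/3) = (74.5×10³·7.1⁴/(8·15·10))^(1/3)
  = (157764)^(1/3) = 54.0343 mm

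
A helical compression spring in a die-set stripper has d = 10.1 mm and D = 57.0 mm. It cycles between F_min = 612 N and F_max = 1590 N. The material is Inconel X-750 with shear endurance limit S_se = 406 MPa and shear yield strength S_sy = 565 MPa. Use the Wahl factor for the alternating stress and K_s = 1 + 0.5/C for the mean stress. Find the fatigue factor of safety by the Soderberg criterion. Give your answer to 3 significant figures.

C = D/d = 57.0/10.1 = 5.6436; K_W = (4C−1)/(4C−4)+0.615/C = 1.2705; K_s = 1+0.5/C = 1.0886
F_a = (F_max−F_min)/2 = 489 N; F_m = (F_max+F_min)/2 = 1101 N
τ_a = K_W·8F_aD/(πd³) = 1.2705 × 68.891 = 87.525 MPa
τ_m = K_s·8F_mD/(πd³) = 1.0886 × 155.11 = 168.85 MPa
Soderberg: 1/n_f = τ_a/S_se + τ_m/S_sy = 87.525/406 + 168.85/565 = 0.21558 + 0.29885 = 0.51443
n_f = 1/0.51443 = 1.944

1.94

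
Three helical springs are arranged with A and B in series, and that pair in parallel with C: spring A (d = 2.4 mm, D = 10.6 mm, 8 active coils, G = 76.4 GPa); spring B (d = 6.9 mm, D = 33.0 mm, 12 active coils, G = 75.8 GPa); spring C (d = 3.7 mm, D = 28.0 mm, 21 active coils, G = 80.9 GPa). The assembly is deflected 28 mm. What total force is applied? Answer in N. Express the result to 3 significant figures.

673 N

k_A = Gd⁴/(8D³N_a) = (76.4×10³)(2.4⁴)/(8·10.6³·8) = 33.254 N/mm
k_B = Gd⁴/(8D³N_a) = (75.8×10³)(6.9⁴)/(8·33.0³·12) = 49.803 N/mm
k_C = Gd⁴/(8D³N_a) = (80.9×10³)(3.7⁴)/(8·28.0³·21) = 4.1112 N/mm
Springs A,B series: k_AB = 1/(1/33.254+1/49.803) = 19.94 N/mm; parallel with C: k_eq = 19.94+4.1112 = 24.051 N/mm
F = k_eq·δ = 24.051·28 = 673.43 N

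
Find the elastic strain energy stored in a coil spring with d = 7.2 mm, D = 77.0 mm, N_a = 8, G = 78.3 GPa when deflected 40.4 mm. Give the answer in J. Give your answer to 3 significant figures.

k = Gd⁴/(8D³N_a) = (78.3×10³)(7.2⁴)/(8·77.0³·8) = 7.2018 N/mm
U = ½kδ² = 0.5 × 7.2018 × 40.4² = 5877.2 N·mm = 5.8772 J

5.88 J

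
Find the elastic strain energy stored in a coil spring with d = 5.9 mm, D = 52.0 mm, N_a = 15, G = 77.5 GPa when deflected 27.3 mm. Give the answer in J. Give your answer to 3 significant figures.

k = Gd⁴/(8D³N_a) = (77.5×10³)(5.9⁴)/(8·52.0³·15) = 5.5657 N/mm
U = ½kδ² = 0.5 × 5.5657 × 27.3² = 2074 N·mm = 2.074 J

2.07 J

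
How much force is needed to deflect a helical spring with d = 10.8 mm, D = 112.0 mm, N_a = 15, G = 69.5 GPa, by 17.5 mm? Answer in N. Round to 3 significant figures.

k = Gd⁴/(8D³N_a) = (69.5×10³)(10.8⁴)/(8·112.0³·15) = 5.6085 N/mm
F = k·δ = 5.6085 × 17.5 = 98.148 N

98.1 N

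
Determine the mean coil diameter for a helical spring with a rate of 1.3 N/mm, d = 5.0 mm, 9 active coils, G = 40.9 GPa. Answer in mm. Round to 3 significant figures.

D = (Gd⁴/(8N_a·k))^(1/3) = (40.9×10³·5.0⁴/(8·9·1.3))^(1/3)
  = (273104)^(1/3) = 64.8797 mm

64.9 mm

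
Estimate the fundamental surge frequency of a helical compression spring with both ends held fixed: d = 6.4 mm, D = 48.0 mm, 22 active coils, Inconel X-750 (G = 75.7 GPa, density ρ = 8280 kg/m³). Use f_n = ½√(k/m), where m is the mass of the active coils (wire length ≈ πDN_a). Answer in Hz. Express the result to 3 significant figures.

k = Gd⁴/(8D³N_a) = (75.7×10³)(6.4⁴)/(8·48.0³·22) = 6.525 N/mm = 6525 N/m
Wire length L = πDN_a = π·48.0·22 = 3317.5 mm
m = ρ·(πd²/4)·L = 8280 × 32.17×10⁻⁶ m² × 3.3175 m = 0.88368 kg
f_n = ½√(k/m) = 0.5·√(6525/0.88368) = 0.5·√(7383.9) = 42.965 Hz

43.0 Hz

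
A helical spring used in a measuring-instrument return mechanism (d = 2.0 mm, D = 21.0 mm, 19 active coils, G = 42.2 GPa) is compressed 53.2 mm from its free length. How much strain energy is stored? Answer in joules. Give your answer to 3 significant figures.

k = Gd⁴/(8D³N_a) = (42.2×10³)(2.0⁴)/(8·21.0³·19) = 0.47966 N/mm
U = ½kδ² = 0.5 × 0.47966 × 53.2² = 678.77 N·mm = 0.67877 J

0.679 J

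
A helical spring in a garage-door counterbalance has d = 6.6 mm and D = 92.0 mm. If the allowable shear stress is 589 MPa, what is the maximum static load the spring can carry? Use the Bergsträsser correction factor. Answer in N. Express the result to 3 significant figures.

660 N

C = D/d = 92.0/6.6 = 13.9394
K_B = (4C+2)/(4C−3) = 57.758/52.758 = 1.0948
τ_max = K·8FD/(πd³) → F_max = τ_allow·πd³/(8DK)
F_max = 589·π·6.6³/(8·92.0·1.0948) = 5.3198e+05/805.75 = 660.23 N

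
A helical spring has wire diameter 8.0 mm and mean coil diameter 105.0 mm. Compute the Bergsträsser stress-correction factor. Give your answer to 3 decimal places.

C = D/d = 105.0/8.0 = 13.1250
K_B = (4C+2)/(4C−3) = 54.500/49.500 = 1.1010

1.101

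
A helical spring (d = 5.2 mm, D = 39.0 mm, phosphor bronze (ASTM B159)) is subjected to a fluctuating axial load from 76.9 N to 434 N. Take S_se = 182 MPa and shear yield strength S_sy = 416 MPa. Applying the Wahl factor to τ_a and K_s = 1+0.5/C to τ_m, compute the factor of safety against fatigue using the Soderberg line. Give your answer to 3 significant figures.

0.774

C = D/d = 39.0/5.2 = 7.5000; K_W = (4C−1)/(4C−4)+0.615/C = 1.1974; K_s = 1+0.5/C = 1.0667
F_a = (F_max−F_min)/2 = 178.55 N; F_m = (F_max+F_min)/2 = 255.45 N
τ_a = K_W·8F_aD/(πd³) = 1.1974 × 126.11 = 151 MPa
τ_m = K_s·8F_mD/(πd³) = 1.0667 × 180.43 = 192.46 MPa
Soderberg: 1/n_f = τ_a/S_se + τ_m/S_sy = 151/182 + 192.46/416 = 0.82969 + 0.46263 = 1.2923
n_f = 1/1.2923 = 0.7738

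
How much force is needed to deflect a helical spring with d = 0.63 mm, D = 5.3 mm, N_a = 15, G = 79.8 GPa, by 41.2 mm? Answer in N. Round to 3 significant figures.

29.0 N

k = Gd⁴/(8D³N_a) = (79.8×10³)(0.63⁴)/(8·5.3³·15) = 0.70365 N/mm
F = k·δ = 0.70365 × 41.2 = 28.99 N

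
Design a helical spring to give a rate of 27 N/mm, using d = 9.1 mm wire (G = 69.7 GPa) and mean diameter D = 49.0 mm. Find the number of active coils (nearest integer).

19

N_a = Gd⁴/(8D³k) = (69.7×10³ × 9.1⁴)/(8 × 49.0³ × 27)
    = 4.77967e+08 / 2.54122e+07 = 18.81 → 19 coils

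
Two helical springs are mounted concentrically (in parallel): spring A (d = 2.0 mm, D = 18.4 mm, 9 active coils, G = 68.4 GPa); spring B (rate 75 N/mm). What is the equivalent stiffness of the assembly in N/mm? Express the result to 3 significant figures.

k_A = Gd⁴/(8D³N_a) = (68.4×10³)(2.0⁴)/(8·18.4³·9) = 2.44 N/mm
Parallel: k_eq = 2.44 + 75 = 77.44 N/mm

77.4 N/mm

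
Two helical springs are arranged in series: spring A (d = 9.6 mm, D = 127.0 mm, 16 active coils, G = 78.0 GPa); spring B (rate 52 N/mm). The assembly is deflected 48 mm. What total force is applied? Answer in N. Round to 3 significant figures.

116 N

k_A = Gd⁴/(8D³N_a) = (78.0×10³)(9.6⁴)/(8·127.0³·16) = 2.5267 N/mm
Series: 1/k_eq = 1/2.5267 + 1/52 = 0.415; k_eq = 2.4096 N/mm
F = k_eq·δ = 2.4096·48 = 115.66 N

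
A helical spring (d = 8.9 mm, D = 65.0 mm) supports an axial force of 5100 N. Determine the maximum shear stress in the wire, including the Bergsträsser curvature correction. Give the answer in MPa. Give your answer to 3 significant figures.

1430 MPa

Spring index C = D/d = 65.0/8.9 = 7.3034
K_B = (4C+2)/(4C−3) = 31.213/26.213 = 1.1907
τ₀ = 8FD/(πd³) = 8·5100·65.0/(π·8.9³) = 2.652e+06/2214.7 = 1197.4 MPa
τ_max = K·τ₀ = 1.1907 × 1197.4 = 1425.8 MPa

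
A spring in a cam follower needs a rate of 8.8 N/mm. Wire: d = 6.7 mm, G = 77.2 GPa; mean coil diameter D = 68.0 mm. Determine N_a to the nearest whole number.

7

N_a = Gd⁴/(8D³k) = (77.2×10³ × 6.7⁴)/(8 × 68.0³ × 8.8)
    = 1.55567e+08 / 2.2136e+07 = 7.028 → 7 coils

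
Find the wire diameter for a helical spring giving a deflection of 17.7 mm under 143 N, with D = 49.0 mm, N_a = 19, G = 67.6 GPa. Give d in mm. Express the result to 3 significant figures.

6.80 mm

Required rate k = F/δ = 143/17.7 = 8.0791 N/mm
d = (8D³N_a·k / G)^(1/4) = (8·49.0³·19·8.0791 / (67.6×10³))^0.25
  = (2137.2)^0.25 = 6.7993 mm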